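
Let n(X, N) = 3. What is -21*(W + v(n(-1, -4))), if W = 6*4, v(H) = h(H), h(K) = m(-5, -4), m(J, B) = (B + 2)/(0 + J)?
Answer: -2562/5 ≈ -512.40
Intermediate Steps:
m(J, B) = (2 + B)/J
h(K) = ⅖ (h(K) = (2 - 4)/(-5) = -⅕*(-2) = ⅖)
v(H) = ⅖
W = 24
-21*(W + v(n(-1, -4))) = -21*(24 + ⅖) = -21*122/5 = -2562/5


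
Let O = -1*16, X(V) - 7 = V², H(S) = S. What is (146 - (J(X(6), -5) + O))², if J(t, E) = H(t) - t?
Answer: 26244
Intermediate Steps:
X(V) = 7 + V²
J(t, E) = 0 (J(t, E) = t - t = 0)
O = -16
(146 - (J(X(6), -5) + O))² = (146 - (0 - 16))² = (146 - 1*(-16))² = (146 + 16)² = 162² = 26244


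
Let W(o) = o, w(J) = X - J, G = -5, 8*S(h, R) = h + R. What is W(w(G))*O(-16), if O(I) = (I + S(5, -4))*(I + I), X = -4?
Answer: 508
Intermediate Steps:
S(h, R) = R/8 + h/8 (S(h, R) = (h + R)/8 = (R + h)/8 = R/8 + h/8)
w(J) = -4 - J
O(I) = 2*I*(⅛ + I) (O(I) = (I + ((⅛)*(-4) + (⅛)*5))*(I + I) = (I + (-½ + 5/8))*(2*I) = (I + ⅛)*(2*I) = (⅛ + I)*(2*I) = 2*I*(⅛ + I))
W(w(G))*O(-16) = (-4 - 1*(-5))*((¼)*(-16)*(1 + 8*(-16))) = (-4 + 5)*((¼)*(-16)*(1 - 128)) = 1*((¼)*(-16)*(-127)) = 1*508 = 508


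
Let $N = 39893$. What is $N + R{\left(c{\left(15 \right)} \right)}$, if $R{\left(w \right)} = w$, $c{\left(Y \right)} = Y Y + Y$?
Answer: $40133$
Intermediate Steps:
$c{\left(Y \right)} = Y + Y^{2}$ ($c{\left(Y \right)} = Y^{2} + Y = Y + Y^{2}$)
$N + R{\left(c{\left(15 \right)} \right)} = 39893 + 15 \left(1 + 15\right) = 39893 + 15 \cdot 16 = 39893 + 240 = 40133$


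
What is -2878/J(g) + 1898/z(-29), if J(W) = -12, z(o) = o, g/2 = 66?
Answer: 30343/174 ≈ 174.39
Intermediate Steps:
g = 132 (g = 2*66 = 132)
-2878/J(g) + 1898/z(-29) = -2878/(-12) + 1898/(-29) = -2878*(-1/12) + 1898*(-1/29) = 1439/6 - 1898/29 = 30343/174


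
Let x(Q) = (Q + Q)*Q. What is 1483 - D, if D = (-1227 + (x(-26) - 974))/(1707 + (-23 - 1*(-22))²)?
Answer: 2533813/1708 ≈ 1483.5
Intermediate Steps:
x(Q) = 2*Q² (x(Q) = (2*Q)*Q = 2*Q²)
D = -849/1708 (D = (-1227 + (2*(-26)² - 974))/(1707 + (-23 - 1*(-22))²) = (-1227 + (2*676 - 974))/(1707 + (-23 + 22)²) = (-1227 + (1352 - 974))/(1707 + (-1)²) = (-1227 + 378)/(1707 + 1) = -849/1708 ≈ -0.49707)
1483 - D = 1483 - 1*(-849/1708) = 1483 + 849/1708 = 2533813/1708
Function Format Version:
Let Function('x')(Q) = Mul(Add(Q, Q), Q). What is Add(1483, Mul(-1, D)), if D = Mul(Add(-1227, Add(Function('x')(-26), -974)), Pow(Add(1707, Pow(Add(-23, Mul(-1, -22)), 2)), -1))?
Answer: Rational(2533813, 1708) ≈ 1483.5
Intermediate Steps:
Function('x')(Q) = Mul(2, Pow(Q, 2)) (Function('x')(Q) = Mul(Mul(2, Q), Q) = Mul(2, Pow(Q, 2)))
D = Rational(-849, 1708) (D = Mul(Add(-1227, Add(Mul(2, Pow(-26, 2)), -974)), Pow(Add(1707, Pow(Add(-23, Mul(-1, -22)), 2)), -1)) = Mul(Add(-1227, Add(Mul(2, 676), -974)), Pow(Add(1707, Pow(Add(-23, 22), 2)), -1)) = Mul(Add(-1227, Add(1352, -974)), Pow(Add(1707, Pow(-1, 2)), -1)) = Mul(Add(-1227, 378), Pow(Add(1707, 1), -1)) = Mul(-849, Pow(1708, -1)) = Mul(-849, Rational(1, 1708)) = Rational(-849, 1708) ≈ -0.49707)
Add(1483, Mul(-1, D)) = Add(1483, Mul(-1, Rational(-849, 1708))) = Add(1483, Rational(849, 1708)) = Rational(2533813, 1708)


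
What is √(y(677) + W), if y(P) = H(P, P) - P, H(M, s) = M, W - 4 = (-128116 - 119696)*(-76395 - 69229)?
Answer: 2*√9021843673 ≈ 1.8997e+5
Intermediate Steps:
W = 36087374692 (W = 4 + (-128116 - 119696)*(-76395 - 69229) = 4 - 247812*(-145624) = 4 + 36087374688 = 36087374692)
y(P) = 0 (y(P) = P - P = 0)
√(y(677) + W) = √(0 + 36087374692) = √36087374692 = 2*√9021843673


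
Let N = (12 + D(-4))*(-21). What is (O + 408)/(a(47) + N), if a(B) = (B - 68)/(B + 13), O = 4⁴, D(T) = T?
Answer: -13280/3367 ≈ -3.9442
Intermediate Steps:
O = 256
N = -168 (N = (12 - 4)*(-21) = 8*(-21) = -168)
a(B) = (-68 + B)/(13 + B)
(O + 408)/(a(47) + N) = (256 + 408)/((-68 + 47)/(13 + 47) - 168) = 664/(-21/60 - 168) = 664/((1/60)*(-21) - 168) = 664/(-7/20 - 168) = 664/(-3367/20) = 664*(-20/3367) = -13280/3367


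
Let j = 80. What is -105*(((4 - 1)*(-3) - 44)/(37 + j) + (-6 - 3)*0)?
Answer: 1855/39 ≈ 47.564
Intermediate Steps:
-105*(((4 - 1)*(-3) - 44)/(37 + j) + (-6 - 3)*0) = -105*(((4 - 1)*(-3) - 44)/(37 + 80) + (-6 - 3)*0) = -105*((3*(-3) - 44)/117 - 9*0) = -105*((-9 - 44)*(1/117) + 0) = -105*(-53*1/117 + 0) = -105*(-53/117 + 0) = -105*(-53/117) = 1855/39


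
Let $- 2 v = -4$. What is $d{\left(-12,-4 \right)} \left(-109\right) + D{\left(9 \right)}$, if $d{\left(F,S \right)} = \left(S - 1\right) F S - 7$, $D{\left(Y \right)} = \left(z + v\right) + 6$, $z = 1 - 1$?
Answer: $26931$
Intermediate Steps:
$v = 2$ ($v = \left(- \frac{1}{2}\right) \left(-4\right) = 2$)
$z = 0$ ($z = 1 - 1 = 0$)
$D{\left(Y \right)} = 8$ ($D{\left(Y \right)} = \left(0 + 2\right) + 6 = 2 + 6 = 8$)
$d{\left(F,S \right)} = -7 + F S \left(-1 + S\right)$ ($d{\left(F,S \right)} = \left(-1 + S\right) F S - 7 = F \left(-1 + S\right) S - 7 = F S \left(-1 + S\right) - 7 = -7 + F S \left(-1 + S\right)$)
$d{\left(-12,-4 \right)} \left(-109\right) + D{\left(9 \right)} = \left(-7 - 12 \left(-4\right)^{2} - \left(-12\right) \left(-4\right)\right) \left(-109\right) + 8 = \left(-7 - 192 - 48\right) \left(-109\right) + 8 = \left(-247\right) \left(-109\right) + 8 = 26923 + 8 = 26931$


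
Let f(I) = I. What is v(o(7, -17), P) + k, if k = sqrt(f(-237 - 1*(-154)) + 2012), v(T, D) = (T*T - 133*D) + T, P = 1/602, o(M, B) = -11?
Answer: 9441/86 + sqrt(1929) ≈ 153.70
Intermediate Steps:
P = 1/602 ≈ 0.0016611
v(T, D) = T + T**2 - 133*D (v(T, D) = (T**2 - 133*D) + T = T + T**2 - 133*D)
k = sqrt(1929) (k = sqrt((-237 - 1*(-154)) + 2012) = sqrt((-237 + 154) + 2012) = sqrt(-83 + 2012) = sqrt(1929) ≈ 43.920)
v(o(7, -17), P) + k = (-11 + (-11)**2 - 133*1/602) + sqrt(1929) = (-11 + 121 - 19/86) + sqrt(1929) = 9441/86 + sqrt(1929)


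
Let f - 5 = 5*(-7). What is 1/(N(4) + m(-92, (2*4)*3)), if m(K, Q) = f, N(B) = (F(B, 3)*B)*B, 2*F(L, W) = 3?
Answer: -⅙ ≈ -0.16667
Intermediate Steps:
F(L, W) = 3/2 (F(L, W) = (½)*3 = 3/2)
f = -30 (f = 5 + 5*(-7) = 5 - 35 = -30)
N(B) = 3*B²/2 (N(B) = (3*B/2)*B = 3*B²/2)
m(K, Q) = -30
1/(N(4) + m(-92, (2*4)*3)) = 1/((3/2)*4² - 30) = 1/((3/2)*16 - 30) = 1/(24 - 30) = 1/(-6) = -⅙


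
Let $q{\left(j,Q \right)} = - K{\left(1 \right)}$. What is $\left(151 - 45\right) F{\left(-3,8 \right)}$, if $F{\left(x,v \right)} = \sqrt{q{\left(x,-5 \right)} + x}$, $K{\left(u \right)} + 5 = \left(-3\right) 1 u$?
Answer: $106 \sqrt{5} \approx 237.02$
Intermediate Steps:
$K{\left(u \right)} = -5 - 3 u$ ($K{\left(u \right)} = -5 + \left(-3\right) 1 u = -5 - 3 u$)
$q{\left(j,Q \right)} = 8$ ($q{\left(j,Q \right)} = - (-5 - 3) = \left(-1\right) \left(-8\right) = 8$)
$F{\left(x,v \right)} = \sqrt{8 + x}$
$\left(151 - 45\right) F{\left(-3,8 \right)} = \left(151 - 45\right) \sqrt{8 - 3} = 106 \sqrt{5}$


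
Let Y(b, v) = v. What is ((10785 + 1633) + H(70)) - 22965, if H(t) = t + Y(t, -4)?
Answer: -10481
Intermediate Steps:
H(t) = -4 + t (H(t) = t - 4 = -4 + t)
((10785 + 1633) + H(70)) - 22965 = ((10785 + 1633) + (-4 + 70)) - 22965 = (12418 + 66) - 22965 = 12484 - 22965 = -10481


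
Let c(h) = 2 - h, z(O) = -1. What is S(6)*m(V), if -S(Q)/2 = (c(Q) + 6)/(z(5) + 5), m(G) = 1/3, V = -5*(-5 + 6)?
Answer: -⅓ ≈ -0.33333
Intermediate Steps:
V = -5 (V = -5*1 = -5)
m(G) = ⅓
S(Q) = -4 + Q/2 (S(Q) = -2*((2 - Q) + 6)/(-1 + 5) = -2*(8 - Q)/4 = -2*(2 - Q/4) = -4 + Q/2)
S(6)*m(V) = (-4 + (½)*6)*(⅓) = (-4 + 3)*(⅓) = -1*⅓ = -⅓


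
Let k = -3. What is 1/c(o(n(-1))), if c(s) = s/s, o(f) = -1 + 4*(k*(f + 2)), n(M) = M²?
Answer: 1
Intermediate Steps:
o(f) = -25 - 12*f (o(f) = -1 + 4*(-3*(f + 2)) = -1 + 4*(-3*(2 + f)) = -1 + 4*(-6 - 3*f) = -1 + (-24 - 12*f) = -25 - 12*f)
c(s) = 1
1/c(o(n(-1))) = 1/1 = 1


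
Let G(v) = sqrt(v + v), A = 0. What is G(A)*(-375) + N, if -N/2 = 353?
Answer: -706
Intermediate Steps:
N = -706 (N = -2*353 = -706)
G(v) = sqrt(2)*sqrt(v) (G(v) = sqrt(2*v) = sqrt(2)*sqrt(v))
G(A)*(-375) + N = (sqrt(2)*sqrt(0))*(-375) - 706 = (sqrt(2)*0)*(-375) - 706 = 0*(-375) - 706 = 0 - 706 = -706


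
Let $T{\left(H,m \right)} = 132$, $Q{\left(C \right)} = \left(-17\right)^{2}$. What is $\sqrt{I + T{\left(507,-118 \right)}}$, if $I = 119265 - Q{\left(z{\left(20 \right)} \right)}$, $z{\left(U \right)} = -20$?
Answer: $2 \sqrt{29777} \approx 345.12$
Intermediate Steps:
$Q{\left(C \right)} = 289$
$I = 118976$ ($I = 119265 - 289 = 118976$)
$\sqrt{I + T{\left(507,-118 \right)}} = \sqrt{118976 + 132} = \sqrt{119108} = 2 \sqrt{29777}$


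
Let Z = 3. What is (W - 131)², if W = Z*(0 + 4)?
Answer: 14161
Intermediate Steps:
W = 12 (W = 3*(0 + 4) = 3*4 = 12)
(W - 131)² = (12 - 131)² = (-119)² = 14161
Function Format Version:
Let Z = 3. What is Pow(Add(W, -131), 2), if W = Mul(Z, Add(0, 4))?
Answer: 14161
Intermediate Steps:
W = 12 (W = Mul(3, Add(0, 4)) = Mul(3, 4) = 12)
Pow(Add(W, -131), 2) = Pow(Add(12, -131), 2) = Pow(-119, 2) = 14161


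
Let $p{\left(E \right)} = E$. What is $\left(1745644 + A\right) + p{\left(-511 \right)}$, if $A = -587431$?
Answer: $1157702$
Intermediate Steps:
$\left(1745644 + A\right) + p{\left(-511 \right)} = \left(1745644 - 587431\right) - 511 = 1158213 - 511 = 1157702$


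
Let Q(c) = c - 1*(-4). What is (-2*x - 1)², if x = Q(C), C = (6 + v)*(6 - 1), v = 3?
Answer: 9801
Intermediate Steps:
C = 45 (C = (6 + 3)*(6 - 1) = 9*5 = 45)
Q(c) = 4 + c (Q(c) = c + 4 = 4 + c)
x = 49 (x = 4 + 45 = 49)
(-2*x - 1)² = (-2*49 - 1)² = (-98 - 1)² = (-99)² = 9801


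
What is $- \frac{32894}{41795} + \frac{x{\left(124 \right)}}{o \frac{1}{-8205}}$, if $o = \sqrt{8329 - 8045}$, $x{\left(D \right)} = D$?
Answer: $- \frac{32894}{41795} - \frac{508710 \sqrt{71}}{71} \approx -60374.0$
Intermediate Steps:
$o = 2 \sqrt{71}$ ($o = \sqrt{8329 - 8045} = \sqrt{284} = 2 \sqrt{71} \approx 16.852$)
$- \frac{32894}{41795} + \frac{x{\left(124 \right)}}{o \frac{1}{-8205}} = - \frac{32894}{41795} + \frac{124}{2 \sqrt{71} \frac{1}{-8205}} = \left(-32894\right) \frac{1}{41795} + \frac{124}{2 \sqrt{71} \left(- \frac{1}{8205}\right)} = - \frac{32894}{41795} + \frac{124}{\left(- \frac{2}{8205}\right) \sqrt{71}} = - \frac{32894}{41795} + 124 \left(- \frac{8205 \sqrt{71}}{142}\right) = - \frac{32894}{41795} - \frac{508710 \sqrt{71}}{71}$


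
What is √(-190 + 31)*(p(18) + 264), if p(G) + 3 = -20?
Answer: 241*I*√159 ≈ 3038.9*I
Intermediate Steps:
p(G) = -23 (p(G) = -3 - 20 = -23)
√(-190 + 31)*(p(18) + 264) = √(-190 + 31)*(-23 + 264) = √(-159)*241 = (I*√159)*241 = 241*I*√159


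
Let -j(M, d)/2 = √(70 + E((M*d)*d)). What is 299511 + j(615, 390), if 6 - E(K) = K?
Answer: 299511 - 8*I*√5846339 ≈ 2.9951e+5 - 19343.0*I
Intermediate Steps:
E(K) = 6 - K
j(M, d) = -2*√(76 - M*d²) (j(M, d) = -2*√(70 + (6 - M*d*d)) = -2*√(70 + (6 - M*d²)) = -2*√(76 - M*d²))
299511 + j(615, 390) = 299511 - 2*√(76 - 1*615*390²) = 299511 - 2*√(76 - 1*615*152100) = 299511 - 2*√(76 - 93541500) = 299511 - 8*I*√5846339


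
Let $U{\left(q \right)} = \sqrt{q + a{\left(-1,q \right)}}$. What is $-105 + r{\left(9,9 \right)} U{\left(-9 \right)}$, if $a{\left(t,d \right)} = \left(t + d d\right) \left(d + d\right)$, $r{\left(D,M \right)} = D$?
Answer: $-105 + 27 i \sqrt{161} \approx -105.0 + 342.59 i$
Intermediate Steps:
$a{\left(t,d \right)} = 2 d \left(t + d^{2}\right)$ ($a{\left(t,d \right)} = \left(t + d^{2}\right) 2 d = 2 d \left(t + d^{2}\right)$)
$U{\left(q \right)} = \sqrt{q + 2 q \left(-1 + q^{2}\right)}$
$-105 + r{\left(9,9 \right)} U{\left(-9 \right)} = -105 + 9 \sqrt{\left(-1\right) \left(-9\right) + 2 \left(-9\right)^{3}} = -105 + 9 \sqrt{9 + 2 \left(-729\right)} = -105 + 9 \sqrt{9 - 1458} = -105 + 9 \sqrt{-1449} = -105 + 9 \cdot 3 i \sqrt{161} = -105 + 27 i \sqrt{161}$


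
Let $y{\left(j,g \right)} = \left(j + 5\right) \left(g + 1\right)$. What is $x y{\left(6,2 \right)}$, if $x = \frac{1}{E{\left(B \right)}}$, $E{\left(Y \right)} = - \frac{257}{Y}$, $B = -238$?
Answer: $\frac{7854}{257} \approx 30.56$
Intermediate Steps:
$y{\left(j,g \right)} = \left(1 + g\right) \left(5 + j\right)$ ($y{\left(j,g \right)} = \left(5 + j\right) \left(1 + g\right) = \left(1 + g\right) \left(5 + j\right)$)
$x = \frac{238}{257}$ ($x = \frac{1}{\left(-257\right) \frac{1}{-238}} = \frac{1}{\left(-257\right) \left(- \frac{1}{238}\right)} = \frac{1}{\frac{257}{238}} = \frac{238}{257} \approx 0.92607$)
$x y{\left(6,2 \right)} = \frac{238 \left(5 + 6 + 5 \cdot 2 + 2 \cdot 6\right)}{257} = \frac{238 \left(5 + 6 + 10 + 12\right)}{257} = \frac{238}{257} \cdot 33 = \frac{7854}{257}$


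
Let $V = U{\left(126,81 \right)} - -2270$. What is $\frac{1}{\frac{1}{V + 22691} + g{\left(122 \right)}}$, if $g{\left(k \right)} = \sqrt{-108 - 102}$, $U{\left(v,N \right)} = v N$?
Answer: $\frac{35167}{259710756691} - \frac{1236717889 i \sqrt{210}}{259710756691} \approx 1.3541 \cdot 10^{-7} - 0.069007 i$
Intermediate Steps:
$U{\left(v,N \right)} = N v$
$g{\left(k \right)} = i \sqrt{210}$ ($g{\left(k \right)} = \sqrt{-210} = i \sqrt{210}$)
$V = 12476$ ($V = 81 \cdot 126 - -2270 = 10206 + 2270 = 12476$)
$\frac{1}{\frac{1}{V + 22691} + g{\left(122 \right)}} = \frac{1}{\frac{1}{12476 + 22691} + i \sqrt{210}} = \frac{1}{\frac{1}{35167} + i \sqrt{210}}$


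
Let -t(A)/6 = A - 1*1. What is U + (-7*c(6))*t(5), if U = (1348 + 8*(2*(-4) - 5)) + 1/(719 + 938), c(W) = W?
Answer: 3731565/1657 ≈ 2252.0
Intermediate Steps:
t(A) = 6 - 6*A (t(A) = -6*(A - 1*1) = -6*(A - 1) = -6*(-1 + A) = 6 - 6*A)
U = 2061309/1657 (U = (1348 + 8*(-8 - 5)) + 1/1657 = (1348 + 8*(-13)) + 1/1657 = (1348 - 104) + 1/1657 = 1244 + 1/1657 = 2061309/1657 ≈ 1244.0)
U + (-7*c(6))*t(5) = 2061309/1657 + (-7*6)*(6 - 6*5) = 2061309/1657 - 42*(6 - 30) = 2061309/1657 - 42*(-24) = 2061309/1657 + 1008 = 3731565/1657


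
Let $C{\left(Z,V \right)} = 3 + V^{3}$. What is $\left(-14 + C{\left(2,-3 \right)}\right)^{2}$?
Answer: $1444$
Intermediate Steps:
$\left(-14 + C{\left(2,-3 \right)}\right)^{2} = \left(-14 + \left(3 + \left(-3\right)^{3}\right)\right)^{2} = \left(-14 + \left(3 - 27\right)\right)^{2} = \left(-14 - 24\right)^{2} = \left(-38\right)^{2} = 1444$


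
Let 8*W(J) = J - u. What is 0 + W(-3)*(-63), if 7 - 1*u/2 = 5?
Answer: 441/8 ≈ 55.125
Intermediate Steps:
u = 4 (u = 14 - 2*5 = 14 - 10 = 4)
W(J) = -½ + J/8 (W(J) = (J - 1*4)/8 = (J - 4)/8 = (-4 + J)/8 = -½ + J/8)
0 + W(-3)*(-63) = 0 + (-½ + (⅛)*(-3))*(-63) = 0 + (-½ - 3/8)*(-63) = 0 - 7/8*(-63) = 0 + 441/8 = 441/8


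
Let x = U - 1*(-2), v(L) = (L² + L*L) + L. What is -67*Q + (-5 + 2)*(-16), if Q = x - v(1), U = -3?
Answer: 316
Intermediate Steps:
v(L) = L + 2*L² (v(L) = (L² + L²) + L = 2*L² + L = L + 2*L²)
x = -1 (x = -3 - 1*(-2) = -3 + 2 = -1)
Q = -4 (Q = -1 - (1 + 2*1) = -1 - (1 + 2) = -1 - 3 = -4)
-67*Q + (-5 + 2)*(-16) = -67*(-4) + (-5 + 2)*(-16) = 268 - 3*(-16) = 268 + 48 = 316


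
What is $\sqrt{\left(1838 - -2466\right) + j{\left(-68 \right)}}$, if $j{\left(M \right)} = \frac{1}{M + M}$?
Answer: $\frac{\sqrt{19901662}}{68} \approx 65.605$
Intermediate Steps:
$j{\left(M \right)} = \frac{1}{2 M}$
$\sqrt{\left(1838 - -2466\right) + j{\left(-68 \right)}} = \sqrt{\left(1838 - -2466\right) + \frac{1}{2 \left(-68\right)}} = \sqrt{\left(1838 + 2466\right) + \frac{1}{2} \left(- \frac{1}{68}\right)} = \sqrt{4304 - \frac{1}{136}} = \sqrt{\frac{585343}{136}} = \frac{\sqrt{19901662}}{68}$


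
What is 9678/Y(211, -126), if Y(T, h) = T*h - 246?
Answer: -1613/4472 ≈ -0.36069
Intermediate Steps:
Y(T, h) = -246 + T*h
9678/Y(211, -126) = 9678/(-246 + 211*(-126)) = 9678/(-246 - 26586) = 9678/(-26832) = 9678*(-1/26832) = -1613/4472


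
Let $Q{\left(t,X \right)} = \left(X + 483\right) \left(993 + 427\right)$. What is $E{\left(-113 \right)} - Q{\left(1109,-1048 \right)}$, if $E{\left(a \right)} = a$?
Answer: $802187$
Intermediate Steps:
$Q{\left(t,X \right)} = 685860 + 1420 X$ ($Q{\left(t,X \right)} = \left(483 + X\right) 1420 = 685860 + 1420 X$)
$E{\left(-113 \right)} - Q{\left(1109,-1048 \right)} = -113 - \left(685860 + 1420 \left(-1048\right)\right) = -113 - \left(685860 - 1488160\right) = -113 - -802300 = -113 + 802300 = 802187$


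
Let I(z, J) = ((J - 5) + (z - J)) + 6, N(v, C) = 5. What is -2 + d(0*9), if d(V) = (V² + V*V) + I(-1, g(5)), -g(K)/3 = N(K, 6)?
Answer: -2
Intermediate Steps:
g(K) = -15 (g(K) = -3*5 = -15)
I(z, J) = 1 + z (I(z, J) = ((-5 + J) + (z - J)) + 6 = (-5 + z) + 6 = 1 + z)
d(V) = 2*V² (d(V) = (V² + V*V) + (1 - 1) = (V² + V²) + 0 = 2*V² + 0 = 2*V²)
-2 + d(0*9) = -2 + 2*(0*9)² = -2 + 2*0² = -2 + 2*0 = -2 + 0 = -2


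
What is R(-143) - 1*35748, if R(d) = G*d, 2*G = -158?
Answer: -24451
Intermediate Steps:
G = -79 (G = (½)*(-158) = -79)
R(d) = -79*d
R(-143) - 1*35748 = -79*(-143) - 1*35748 = 11297 - 35748 = -24451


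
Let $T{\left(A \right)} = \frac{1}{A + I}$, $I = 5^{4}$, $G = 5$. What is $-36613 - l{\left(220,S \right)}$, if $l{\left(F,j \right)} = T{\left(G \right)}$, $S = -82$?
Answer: $- \frac{23066191}{630} \approx -36613.0$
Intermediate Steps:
$I = 625$
$T{\left(A \right)} = \frac{1}{625 + A}$ ($T{\left(A \right)} = \frac{1}{A + 625} = \frac{1}{625 + A}$)
$l{\left(F,j \right)} = \frac{1}{630}$ ($l{\left(F,j \right)} = \frac{1}{625 + 5} = \frac{1}{630}$)
$-36613 - l{\left(220,S \right)} = -36613 - \frac{1}{630} = - \frac{23066191}{630}$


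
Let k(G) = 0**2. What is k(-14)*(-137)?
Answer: 0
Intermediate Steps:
k(G) = 0
k(-14)*(-137) = 0*(-137) = 0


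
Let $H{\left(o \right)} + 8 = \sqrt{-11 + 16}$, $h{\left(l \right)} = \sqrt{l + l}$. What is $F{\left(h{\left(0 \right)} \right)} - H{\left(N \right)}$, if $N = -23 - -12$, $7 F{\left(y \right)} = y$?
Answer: $8 - \sqrt{5} \approx 5.7639$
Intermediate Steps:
$h{\left(l \right)} = \sqrt{2} \sqrt{l}$ ($h{\left(l \right)} = \sqrt{2 l} = \sqrt{2} \sqrt{l}$)
$F{\left(y \right)} = \frac{y}{7}$
$N = -11$ ($N = -23 + 12 = -11$)
$H{\left(o \right)} = -8 + \sqrt{5}$ ($H{\left(o \right)} = -8 + \sqrt{-11 + 16} = -8 + \sqrt{5}$)
$F{\left(h{\left(0 \right)} \right)} - H{\left(N \right)} = \frac{\sqrt{2} \sqrt{0}}{7} - \left(-8 + \sqrt{5}\right) = \frac{\sqrt{2} \cdot 0}{7} + \left(8 - \sqrt{5}\right) = \frac{1}{7} \cdot 0 + \left(8 - \sqrt{5}\right) = 0 + \left(8 - \sqrt{5}\right) = 8 - \sqrt{5}$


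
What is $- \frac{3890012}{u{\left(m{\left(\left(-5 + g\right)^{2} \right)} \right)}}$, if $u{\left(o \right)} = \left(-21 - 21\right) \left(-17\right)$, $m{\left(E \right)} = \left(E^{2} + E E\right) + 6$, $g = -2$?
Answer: $- \frac{277858}{51} \approx -5448.2$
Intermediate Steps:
$m{\left(E \right)} = 6 + 2 E^{2}$ ($m{\left(E \right)} = \left(E^{2} + E^{2}\right) + 6 = 2 E^{2} + 6 = 6 + 2 E^{2}$)
$u{\left(o \right)} = 714$ ($u{\left(o \right)} = \left(-42\right) \left(-17\right) = 714$)
$- \frac{3890012}{u{\left(m{\left(\left(-5 + g\right)^{2} \right)} \right)}} = - \frac{3890012}{714} = \left(-3890012\right) \frac{1}{714} = - \frac{277858}{51}$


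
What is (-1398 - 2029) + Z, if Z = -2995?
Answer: -6422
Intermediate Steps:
(-1398 - 2029) + Z = (-1398 - 2029) - 2995 = -3427 - 2995 = -6422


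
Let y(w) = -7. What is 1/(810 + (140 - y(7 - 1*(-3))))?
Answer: 1/957 ≈ 0.0010449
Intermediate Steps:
1/(810 + (140 - y(7 - 1*(-3)))) = 1/(810 + (140 - 1*(-7))) = 1/(810 + (140 + 7)) = 1/(810 + 147) = 1/957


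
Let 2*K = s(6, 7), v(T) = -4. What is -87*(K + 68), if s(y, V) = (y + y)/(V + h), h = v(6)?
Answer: -6090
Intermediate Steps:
h = -4
s(y, V) = 2*y/(-4 + V) (s(y, V) = (y + y)/(V - 4) = (2*y)/(-4 + V) = 2*y/(-4 + V))
K = 2 (K = (2*6/(-4 + 7))/2 = (2*6/3)/2 = (2*6*(1/3))/2 = (1/2)*4 = 2)
-87*(K + 68) = -87*(2 + 68) = -87*70 = -6090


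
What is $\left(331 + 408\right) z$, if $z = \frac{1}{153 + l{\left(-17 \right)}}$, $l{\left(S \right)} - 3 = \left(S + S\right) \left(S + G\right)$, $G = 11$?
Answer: $\frac{739}{360} \approx 2.0528$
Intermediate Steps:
$l{\left(S \right)} = 3 + 2 S \left(11 + S\right)$ ($l{\left(S \right)} = 3 + \left(S + S\right) \left(S + 11\right) = 3 + 2 S \left(11 + S\right)$)
$z = \frac{1}{360}$ ($z = \frac{1}{153 + \left(3 + 2 \left(-17\right)^{2} + 22 \left(-17\right)\right)} = \frac{1}{153 + \left(3 + 2 \cdot 289 - 374\right)} = \frac{1}{153 + \left(3 + 578 - 374\right)} = \frac{1}{153 + 207} = \frac{1}{360} \approx 0.0027778$)
$\left(331 + 408\right) z = \left(331 + 408\right) \frac{1}{360} = 739 \cdot \frac{1}{360} = \frac{739}{360}$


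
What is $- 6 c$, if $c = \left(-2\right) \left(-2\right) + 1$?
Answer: $-30$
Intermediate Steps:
$c = 5$ ($c = 4 + 1 = 5$)
$- 6 c = \left(-6\right) 5 = -30$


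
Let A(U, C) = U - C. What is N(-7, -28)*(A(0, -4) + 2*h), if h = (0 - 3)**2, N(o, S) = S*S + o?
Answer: 17094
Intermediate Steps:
N(o, S) = o + S**2 (N(o, S) = S**2 + o = o + S**2)
h = 9 (h = (-3)**2 = 9)
N(-7, -28)*(A(0, -4) + 2*h) = (-7 + (-28)**2)*((0 - 1*(-4)) + 2*9) = (-7 + 784)*((0 + 4) + 18) = 777*(4 + 18) = 777*22 = 17094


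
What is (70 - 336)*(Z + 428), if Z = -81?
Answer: -92302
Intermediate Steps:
(70 - 336)*(Z + 428) = (70 - 336)*(-81 + 428) = -266*347 = -92302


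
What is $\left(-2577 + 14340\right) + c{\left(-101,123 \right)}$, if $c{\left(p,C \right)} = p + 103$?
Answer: $11765$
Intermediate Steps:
$c{\left(p,C \right)} = 103 + p$
$\left(-2577 + 14340\right) + c{\left(-101,123 \right)} = \left(-2577 + 14340\right) + \left(103 - 101\right) = 11763 + 2 = 11765$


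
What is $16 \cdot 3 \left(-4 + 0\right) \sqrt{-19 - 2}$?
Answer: $- 192 i \sqrt{21} \approx - 879.85 i$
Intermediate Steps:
$16 \cdot 3 \left(-4 + 0\right) \sqrt{-19 - 2} = 16 \cdot 3 \left(-4\right) \sqrt{-21} = 16 \left(-12\right) i \sqrt{21} = - 192 i \sqrt{21}$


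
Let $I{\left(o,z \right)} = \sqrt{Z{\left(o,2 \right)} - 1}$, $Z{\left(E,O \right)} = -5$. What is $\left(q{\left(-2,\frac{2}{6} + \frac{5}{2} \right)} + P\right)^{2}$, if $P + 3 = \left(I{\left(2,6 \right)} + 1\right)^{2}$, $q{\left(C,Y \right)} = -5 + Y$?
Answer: $\frac{2857}{36} - \frac{122 i \sqrt{6}}{3} \approx 79.361 - 99.613 i$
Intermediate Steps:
$I{\left(o,z \right)} = i \sqrt{6}$ ($I{\left(o,z \right)} = \sqrt{-5 - 1} = \sqrt{-6} = i \sqrt{6}$)
$P = -3 + \left(1 + i \sqrt{6}\right)^{2}$ ($P = -3 + \left(i \sqrt{6} + 1\right)^{2} = -3 + \left(1 + i \sqrt{6}\right)^{2} \approx -8.0 + 4.899 i$)
$\left(q{\left(-2,\frac{2}{6} + \frac{5}{2} \right)} + P\right)^{2} = \left(\left(-5 + \left(\frac{2}{6} + \frac{5}{2}\right)\right) - \left(8 - 2 i \sqrt{6}\right)\right)^{2} = \left(\left(-5 + \left(2 \cdot \frac{1}{6} + 5 \cdot \frac{1}{2}\right)\right) - \left(8 - 2 i \sqrt{6}\right)\right)^{2} = \left(\left(-5 + \left(\frac{1}{3} + \frac{5}{2}\right)\right) - \left(8 - 2 i \sqrt{6}\right)\right)^{2} = \left(\left(-5 + \frac{17}{6}\right) - \left(8 - 2 i \sqrt{6}\right)\right)^{2} = \left(- \frac{13}{6} - \left(8 - 2 i \sqrt{6}\right)\right)^{2} = \left(- \frac{61}{6} + 2 i \sqrt{6}\right)^{2}$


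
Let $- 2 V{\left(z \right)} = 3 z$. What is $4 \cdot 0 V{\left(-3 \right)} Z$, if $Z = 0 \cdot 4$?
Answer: $0$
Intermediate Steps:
$Z = 0$
$V{\left(z \right)} = - \frac{3 z}{2}$
$4 \cdot 0 V{\left(-3 \right)} Z = 4 \cdot 0 \left(- \frac{3}{2}\right) \left(-3\right) 0 = 0 \cdot \frac{9}{2} \cdot 0 = 0 \cdot 0 = 0$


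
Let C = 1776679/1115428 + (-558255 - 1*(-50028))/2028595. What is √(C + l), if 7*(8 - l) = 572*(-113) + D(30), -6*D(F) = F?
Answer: 3*√64419379386480732189687075335/7919630822810 ≈ 96.145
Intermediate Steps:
D(F) = -F/6
C = 3037271509849/2262751663660 (C = 1776679*(1/1115428) + (-558255 + 50028)*(1/2028595) = 1776679/1115428 - 508227*1/2028595 = 1776679/1115428 - 508227/2028595 = 3037271509849/2262751663660 ≈ 1.3423)
l = 64697/7 (l = 8 - (572*(-113) - ⅙*30)/7 = 8 - (-64636 - 5)/7 = 8 - ⅐*(-64641) = 8 + 64641/7 = 64697/7 ≈ 9242.4)
√(C + l) = √(3037271509849/2262751663660 + 64697/7) = √(146414505284379963/15839261645620) = 3*√64419379386480732189687075335/7919630822810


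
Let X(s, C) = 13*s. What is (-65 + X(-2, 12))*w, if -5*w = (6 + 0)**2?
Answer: 3276/5 ≈ 655.20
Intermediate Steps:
w = -36/5 (w = -(6 + 0)**2/5 = -1/5*6**2 = -1/5*36 = -36/5 ≈ -7.2000)
(-65 + X(-2, 12))*w = (-65 + 13*(-2))*(-36/5) = (-65 - 26)*(-36/5) = -91*(-36/5) = 3276/5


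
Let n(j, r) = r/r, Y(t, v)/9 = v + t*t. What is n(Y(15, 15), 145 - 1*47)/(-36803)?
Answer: -1/36803 ≈ -2.7172e-5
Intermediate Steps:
Y(t, v) = 9*v + 9*t² (Y(t, v) = 9*(v + t*t) = 9*(v + t²) = 9*v + 9*t²)
n(j, r) = 1
n(Y(15, 15), 145 - 1*47)/(-36803) = 1/(-36803) = 1*(-1/36803) = -1/36803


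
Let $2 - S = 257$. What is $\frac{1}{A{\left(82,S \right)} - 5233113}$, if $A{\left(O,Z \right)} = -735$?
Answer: $- \frac{1}{5233848} \approx -1.9106 \cdot 10^{-7}$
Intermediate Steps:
$S = -255$ ($S = 2 - 257 = -255$)
$\frac{1}{A{\left(82,S \right)} - 5233113} = \frac{1}{-735 - 5233113} = \frac{1}{-5233848} = - \frac{1}{5233848}$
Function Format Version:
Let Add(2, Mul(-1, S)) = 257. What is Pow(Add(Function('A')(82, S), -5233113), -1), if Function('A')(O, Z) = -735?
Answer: Rational(-1, 5233848) ≈ -1.9106e-7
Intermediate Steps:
S = -255 (S = Add(2, Mul(-1, 257)) = Add(2, -257) = -255)
Pow(Add(Function('A')(82, S), -5233113), -1) = Pow(Add(-735, -5233113), -1) = Pow(-5233848, -1) = Rational(-1, 5233848)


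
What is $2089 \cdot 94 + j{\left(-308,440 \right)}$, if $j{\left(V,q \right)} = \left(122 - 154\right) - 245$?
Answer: $196089$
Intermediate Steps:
$j{\left(V,q \right)} = -277$ ($j{\left(V,q \right)} = -32 - 245 = -277$)
$2089 \cdot 94 + j{\left(-308,440 \right)} = 2089 \cdot 94 - 277 = 196366 - 277 = 196089$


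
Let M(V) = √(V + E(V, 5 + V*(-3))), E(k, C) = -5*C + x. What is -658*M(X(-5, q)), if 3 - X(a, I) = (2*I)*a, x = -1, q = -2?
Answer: -658*I*√298 ≈ -11359.0*I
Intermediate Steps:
X(a, I) = 3 - 2*I*a
E(k, C) = -1 - 5*C (E(k, C) = -5*C - 1 = -1 - 5*C)
M(V) = √(-26 + 16*V) (M(V) = √(V + (-1 - 5*(5 + V*(-3)))) = √(V + (-1 - 5*(5 - 3*V))) = √(V + (-1 + (-25 + 15*V))) = √(V + (-26 + 15*V)) = √(-26 + 16*V))
-658*M(X(-5, q)) = -658*√(-26 + 16*(3 - 2*(-2)*(-5))) = -658*√(-26 + 16*(3 - 20)) = -658*√(-26 + 16*(-17)) = -658*√(-26 - 272) = -658*I*√298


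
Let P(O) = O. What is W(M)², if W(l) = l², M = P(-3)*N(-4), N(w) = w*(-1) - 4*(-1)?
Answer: 331776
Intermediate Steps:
N(w) = 4 - w (N(w) = -w + 4 = 4 - w)
M = -24 (M = -3*(4 - 1*(-4)) = -3*(4 + 4) = -3*8 = -24)
W(M)² = ((-24)²)² = 576² = 331776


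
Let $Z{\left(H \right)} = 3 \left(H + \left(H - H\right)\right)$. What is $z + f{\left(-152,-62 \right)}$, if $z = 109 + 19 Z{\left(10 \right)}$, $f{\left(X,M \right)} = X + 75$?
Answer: $602$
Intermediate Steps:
$Z{\left(H \right)} = 3 H$ ($Z{\left(H \right)} = 3 \left(H + 0\right) = 3 H$)
$f{\left(X,M \right)} = 75 + X$
$z = 679$ ($z = 109 + 19 \cdot 3 \cdot 10 = 109 + 19 \cdot 30 = 109 + 570 = 679$)
$z + f{\left(-152,-62 \right)} = 679 + \left(75 - 152\right) = 679 - 77 = 602$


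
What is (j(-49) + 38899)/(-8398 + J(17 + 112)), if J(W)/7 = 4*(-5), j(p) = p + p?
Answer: -38801/8538 ≈ -4.5445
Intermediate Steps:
j(p) = 2*p
J(W) = -140 (J(W) = 7*(4*(-5)) = 7*(-20) = -140)
(j(-49) + 38899)/(-8398 + J(17 + 112)) = (2*(-49) + 38899)/(-8398 - 140) = (-98 + 38899)/(-8538) = 38801*(-1/8538) = -38801/8538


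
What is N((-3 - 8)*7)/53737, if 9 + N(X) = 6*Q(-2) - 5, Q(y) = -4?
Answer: -38/53737 ≈ -0.00070715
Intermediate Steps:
N(X) = -38 (N(X) = -9 + (6*(-4) - 5) = -9 + (-24 - 5) = -9 - 29 = -38)
N((-3 - 8)*7)/53737 = -38/53737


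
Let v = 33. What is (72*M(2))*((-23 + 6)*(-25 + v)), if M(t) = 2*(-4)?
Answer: 78336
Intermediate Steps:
M(t) = -8
(72*M(2))*((-23 + 6)*(-25 + v)) = (72*(-8))*((-23 + 6)*(-25 + 33)) = -(-9792)*8 = -576*(-136) = 78336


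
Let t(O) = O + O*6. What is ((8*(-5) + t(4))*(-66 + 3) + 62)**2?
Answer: 669124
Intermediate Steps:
t(O) = 7*O (t(O) = O + 6*O = 7*O)
((8*(-5) + t(4))*(-66 + 3) + 62)**2 = ((8*(-5) + 7*4)*(-66 + 3) + 62)**2 = ((-40 + 28)*(-63) + 62)**2 = (-12*(-63) + 62)**2 = (756 + 62)**2 = 818**2 = 669124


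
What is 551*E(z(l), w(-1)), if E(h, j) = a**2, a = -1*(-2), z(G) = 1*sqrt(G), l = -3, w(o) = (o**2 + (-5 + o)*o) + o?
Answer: 2204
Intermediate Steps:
w(o) = o + o**2 + o*(-5 + o) (w(o) = (o**2 + o*(-5 + o)) + o = o + o**2 + o*(-5 + o))
z(G) = sqrt(G)
a = 2
E(h, j) = 4 (E(h, j) = 2**2 = 4)
551*E(z(l), w(-1)) = 551*4 = 2204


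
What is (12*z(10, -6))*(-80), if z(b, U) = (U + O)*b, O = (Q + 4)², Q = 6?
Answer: -902400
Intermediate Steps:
O = 100 (O = (6 + 4)² = 10² = 100)
z(b, U) = b*(100 + U) (z(b, U) = (U + 100)*b = (100 + U)*b = b*(100 + U))
(12*z(10, -6))*(-80) = (12*(10*(100 - 6)))*(-80) = (12*(10*94))*(-80) = (12*940)*(-80) = 11280*(-80) = -902400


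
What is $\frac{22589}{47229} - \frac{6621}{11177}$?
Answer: $- \frac{8603708}{75411219} \approx -0.11409$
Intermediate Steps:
$\frac{22589}{47229} - \frac{6621}{11177} = 22589 \cdot \frac{1}{47229} - \frac{6621}{11177} = \frac{3227}{6747} - \frac{6621}{11177} = - \frac{8603708}{75411219}$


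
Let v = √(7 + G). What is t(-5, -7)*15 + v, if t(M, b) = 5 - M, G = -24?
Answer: 150 + I*√17 ≈ 150.0 + 4.1231*I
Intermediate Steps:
v = I*√17 (v = √(7 - 24) = √(-17) = I*√17 ≈ 4.1231*I)
t(-5, -7)*15 + v = (5 - 1*(-5))*15 + I*√17 = (5 + 5)*15 + I*√17 = 10*15 + I*√17 = 150 + I*√17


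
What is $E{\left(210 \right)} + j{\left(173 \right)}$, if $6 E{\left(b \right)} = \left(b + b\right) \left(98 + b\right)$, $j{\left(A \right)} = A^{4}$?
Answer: $895766601$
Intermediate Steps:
$E{\left(b \right)} = \frac{b \left(98 + b\right)}{3}$ ($E{\left(b \right)} = \frac{\left(b + b\right) \left(98 + b\right)}{6} = \frac{2 b \left(98 + b\right)}{6} = \frac{b \left(98 + b\right)}{3}$)
$E{\left(210 \right)} + j{\left(173 \right)} = \frac{1}{3} \cdot 210 \left(98 + 210\right) + 173^{4} = \frac{1}{3} \cdot 210 \cdot 308 + 895745041 = 21560 + 895745041 = 895766601$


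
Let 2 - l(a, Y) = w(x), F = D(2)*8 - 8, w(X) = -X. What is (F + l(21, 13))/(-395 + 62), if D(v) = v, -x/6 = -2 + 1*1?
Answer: -16/333 ≈ -0.048048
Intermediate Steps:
x = 6 (x = -6*(-2 + 1*1) = -6*(-2 + 1) = -6*(-1) = 6)
F = 8 (F = 2*8 - 8 = 16 - 8 = 8)
l(a, Y) = 8 (l(a, Y) = 2 - (-1)*6 = 2 - 1*(-6) = 2 + 6 = 8)
(F + l(21, 13))/(-395 + 62) = (8 + 8)/(-395 + 62) = 16/(-333) = 16*(-1/333) = -16/333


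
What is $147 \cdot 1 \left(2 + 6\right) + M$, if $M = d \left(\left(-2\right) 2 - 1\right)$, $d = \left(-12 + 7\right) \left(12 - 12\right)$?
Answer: $1176$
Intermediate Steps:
$d = 0$ ($d = \left(-5\right) 0 = 0$)
$M = 0$ ($M = 0 \left(\left(-2\right) 2 - 1\right) = 0 \left(-4 - 1\right) = 0 \left(-5\right) = 0$)
$147 \cdot 1 \left(2 + 6\right) + M = 147 \cdot 1 \left(2 + 6\right) + 0 = 147 \cdot 1 \cdot 8 + 0 = 147 \cdot 8 + 0 = 1176 + 0 = 1176$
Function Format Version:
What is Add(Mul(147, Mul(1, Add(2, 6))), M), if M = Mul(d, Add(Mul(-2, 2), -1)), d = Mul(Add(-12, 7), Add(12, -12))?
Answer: 1176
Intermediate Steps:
d = 0 (d = Mul(-5, 0) = 0)
M = 0 (M = Mul(0, Add(Mul(-2, 2), -1)) = Mul(0, Add(-4, -1)) = Mul(0, -5) = 0)
Add(Mul(147, Mul(1, Add(2, 6))), M) = Add(Mul(147, Mul(1, Add(2, 6))), 0) = Add(Mul(147, Mul(1, 8)), 0) = Add(Mul(147, 8), 0) = Add(1176, 0) = 1176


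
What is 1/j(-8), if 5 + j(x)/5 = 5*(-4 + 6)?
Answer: 1/25 ≈ 0.040000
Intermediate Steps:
j(x) = 25 (j(x) = -25 + 5*(5*(-4 + 6)) = -25 + 5*(5*2) = -25 + 5*10 = -25 + 50 = 25)
1/j(-8) = 1/25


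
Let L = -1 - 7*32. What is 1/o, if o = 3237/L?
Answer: -75/1079 ≈ -0.069509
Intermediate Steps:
L = -225 (L = -1 - 224 = -225)
o = -1079/75 (o = 3237/(-225) = 3237*(-1/225) = -1079/75 ≈ -14.387)
1/o = 1/(-1079/75) = -75/1079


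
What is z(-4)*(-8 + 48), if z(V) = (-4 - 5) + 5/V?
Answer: -410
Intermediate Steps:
z(V) = -9 + 5/V
z(-4)*(-8 + 48) = (-9 + 5/(-4))*(-8 + 48) = (-9 + 5*(-1/4))*40 = (-9 - 5/4)*40 = -41/4*40 = -410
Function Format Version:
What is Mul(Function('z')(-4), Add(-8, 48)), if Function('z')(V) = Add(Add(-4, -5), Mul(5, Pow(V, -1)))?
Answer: -410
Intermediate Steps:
Function('z')(V) = Add(-9, Mul(5, Pow(V, -1)))
Mul(Function('z')(-4), Add(-8, 48)) = Mul(Add(-9, Mul(5, Pow(-4, -1))), Add(-8, 48)) = Mul(Add(-9, Mul(5, Rational(-1, 4))), 40) = Mul(Add(-9, Rational(-5, 4)), 40) = Mul(Rational(-41, 4), 40) = -410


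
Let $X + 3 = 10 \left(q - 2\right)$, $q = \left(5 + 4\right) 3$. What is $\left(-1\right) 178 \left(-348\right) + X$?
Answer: $62191$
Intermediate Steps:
$q = 27$ ($q = 9 \cdot 3 = 27$)
$X = 247$ ($X = -3 + 10 \left(27 - 2\right) = -3 + 10 \cdot 25 = -3 + 250 = 247$)
$\left(-1\right) 178 \left(-348\right) + X = \left(-1\right) 178 \left(-348\right) + 247 = \left(-178\right) \left(-348\right) + 247 = 61944 + 247 = 62191$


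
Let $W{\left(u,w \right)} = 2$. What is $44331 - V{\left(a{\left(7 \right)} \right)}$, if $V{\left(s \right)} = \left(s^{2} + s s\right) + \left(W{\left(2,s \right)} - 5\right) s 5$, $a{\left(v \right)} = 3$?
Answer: $44358$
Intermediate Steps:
$V{\left(s \right)} = - 15 s + 2 s^{2}$ ($V{\left(s \right)} = \left(s^{2} + s s\right) + \left(2 - 5\right) s 5 = \left(s^{2} + s^{2}\right) - 3 \cdot 5 s = 2 s^{2} - 15 s = - 15 s + 2 s^{2}$)
$44331 - V{\left(a{\left(7 \right)} \right)} = 44331 - 3 \left(-15 + 2 \cdot 3\right) = 44331 - 3 \left(-15 + 6\right) = 44331 - 3 \left(-9\right) = 44331 - -27 = 44331 + 27 = 44358$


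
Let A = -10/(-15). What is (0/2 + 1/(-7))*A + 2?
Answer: 40/21 ≈ 1.9048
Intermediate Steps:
A = ⅔ (A = -10*(-1/15) = ⅔ ≈ 0.66667)
(0/2 + 1/(-7))*A + 2 = (0/2 + 1/(-7))*(⅔) + 2 = (0*(½) + 1*(-⅐))*(⅔) + 2 = (0 - ⅐)*(⅔) + 2 = -⅐*⅔ + 2 = -2/21 + 2 = 40/21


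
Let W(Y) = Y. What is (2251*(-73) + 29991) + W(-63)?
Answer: -134395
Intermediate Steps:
(2251*(-73) + 29991) + W(-63) = (2251*(-73) + 29991) - 63 = (-164323 + 29991) - 63 = -134332 - 63 = -134395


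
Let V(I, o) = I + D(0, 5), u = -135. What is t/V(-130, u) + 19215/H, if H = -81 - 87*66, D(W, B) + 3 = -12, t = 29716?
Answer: -19535827/93815 ≈ -208.24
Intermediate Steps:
D(W, B) = -15 (D(W, B) = -3 - 12 = -15)
V(I, o) = -15 + I (V(I, o) = I - 15 = -15 + I)
H = -5823 (H = -81 - 5742 = -5823)
t/V(-130, u) + 19215/H = 29716/(-15 - 130) + 19215/(-5823) = 29716/(-145) + 19215*(-1/5823) = 29716*(-1/145) - 2135/647 = -29716/145 - 2135/647 = -19535827/93815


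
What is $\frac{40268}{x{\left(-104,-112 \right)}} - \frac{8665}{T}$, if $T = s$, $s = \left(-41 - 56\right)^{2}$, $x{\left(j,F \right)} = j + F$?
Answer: $- \frac{95188313}{508086} \approx -187.35$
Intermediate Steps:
$x{\left(j,F \right)} = F + j$
$s = 9409$ ($s = \left(-97\right)^{2} = 9409$)
$T = 9409$
$\frac{40268}{x{\left(-104,-112 \right)}} - \frac{8665}{T} = \frac{40268}{-112 - 104} - \frac{8665}{9409} = \frac{40268}{-216} - \frac{8665}{9409} = 40268 \left(- \frac{1}{216}\right) - \frac{8665}{9409} = - \frac{10067}{54} - \frac{8665}{9409} = - \frac{95188313}{508086}$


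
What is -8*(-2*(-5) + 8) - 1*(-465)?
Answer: 321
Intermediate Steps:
-8*(-2*(-5) + 8) - 1*(-465) = -8*(10 + 8) + 465 = -8*18 + 465 = -144 + 465 = 321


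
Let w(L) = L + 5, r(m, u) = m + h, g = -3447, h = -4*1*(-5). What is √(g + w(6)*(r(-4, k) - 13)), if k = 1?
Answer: I*√3414 ≈ 58.429*I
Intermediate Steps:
h = 20 (h = -4*(-5) = 20)
r(m, u) = 20 + m (r(m, u) = m + 20 = 20 + m)
w(L) = 5 + L
√(g + w(6)*(r(-4, k) - 13)) = √(-3447 + (5 + 6)*((20 - 4) - 13)) = √(-3447 + 11*(16 - 13)) = √(-3447 + 11*3) = √(-3447 + 33) = √(-3414) = I*√3414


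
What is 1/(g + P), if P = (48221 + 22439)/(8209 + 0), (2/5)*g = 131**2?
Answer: 16418/704514565 ≈ 2.3304e-5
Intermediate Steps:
g = 85805/2 (g = (5/2)*131**2 = (5/2)*17161 = 85805/2 ≈ 42903.)
P = 70660/8209 ≈ 8.6076
1/(g + P) = 1/(85805/2 + 70660/8209) = 1/(704514565/16418) = 16418/704514565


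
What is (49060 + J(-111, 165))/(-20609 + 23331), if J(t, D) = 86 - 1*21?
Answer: 49125/2722 ≈ 18.047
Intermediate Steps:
J(t, D) = 65 (J(t, D) = 86 - 21 = 65)
(49060 + J(-111, 165))/(-20609 + 23331) = (49060 + 65)/(-20609 + 23331) = 49125/2722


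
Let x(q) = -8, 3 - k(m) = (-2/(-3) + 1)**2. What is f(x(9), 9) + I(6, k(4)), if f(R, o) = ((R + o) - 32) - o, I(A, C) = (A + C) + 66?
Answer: 290/9 ≈ 32.222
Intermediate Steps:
k(m) = 2/9 (k(m) = 3 - (-2/(-3) + 1)**2 = 3 - (-2*(-1/3) + 1)**2 = 3 - (2/3 + 1)**2 = 3 - (5/3)**2 = 3 - 1*25/9 = 3 - 25/9 = 2/9)
I(A, C) = 66 + A + C
f(R, o) = -32 + R (f(R, o) = (-32 + R + o) - o = -32 + R)
f(x(9), 9) + I(6, k(4)) = (-32 - 8) + (66 + 6 + 2/9) = -40 + 650/9 = 290/9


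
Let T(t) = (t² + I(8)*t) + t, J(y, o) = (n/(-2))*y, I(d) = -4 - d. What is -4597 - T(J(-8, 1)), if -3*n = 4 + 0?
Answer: -42157/9 ≈ -4684.1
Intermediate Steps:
n = -4/3 (n = -(4 + 0)/3 = -⅓*4 = -4/3 ≈ -1.3333)
J(y, o) = 2*y/3 (J(y, o) = (-4/3/(-2))*y = (-4/3*(-½))*y = 2*y/3)
T(t) = t² - 11*t (T(t) = (t² + (-4 - 1*8)*t) + t = (t² + (-4 - 8)*t) + t = (t² - 12*t) + t = t² - 11*t)
-4597 - T(J(-8, 1)) = -4597 - (⅔)*(-8)*(-11 + (⅔)*(-8)) = -4597 - (-16)*(-11 - 16/3)/3 = -4597 - (-16)*(-49)/(3*3) = -4597 - 1*784/9 = -4597 - 784/9 = -42157/9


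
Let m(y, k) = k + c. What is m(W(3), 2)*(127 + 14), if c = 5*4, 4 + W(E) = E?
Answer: 3102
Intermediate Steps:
W(E) = -4 + E
c = 20
m(y, k) = 20 + k (m(y, k) = k + 20 = 20 + k)
m(W(3), 2)*(127 + 14) = (20 + 2)*(127 + 14) = 22*141 = 3102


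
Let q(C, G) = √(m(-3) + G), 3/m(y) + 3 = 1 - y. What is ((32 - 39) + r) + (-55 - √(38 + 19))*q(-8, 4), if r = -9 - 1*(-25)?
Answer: 9 - √399 - 55*√7 ≈ -156.49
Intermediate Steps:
m(y) = 3/(-2 - y) (m(y) = 3/(-3 + (1 - y)) = 3/(-2 - y))
q(C, G) = √(3 + G) (q(C, G) = √(-3/(2 - 3) + G) = √(-3/(-1) + G) = √(-3*(-1) + G) = √(3 + G))
r = 16 (r = -9 + 25 = 16)
((32 - 39) + r) + (-55 - √(38 + 19))*q(-8, 4) = ((32 - 39) + 16) + (-55 - √(38 + 19))*√(3 + 4) = (-7 + 16) + (-55 - √57)*√7 = 9 + √7*(-55 - √57)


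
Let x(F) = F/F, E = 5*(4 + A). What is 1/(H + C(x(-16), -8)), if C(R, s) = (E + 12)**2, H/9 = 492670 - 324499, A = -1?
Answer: 1/1514268 ≈ 6.6039e-7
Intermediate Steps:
H = 1513539 (H = 9*(492670 - 324499) = 9*168171 = 1513539)
E = 15 (E = 5*(4 - 1) = 5*3 = 15)
x(F) = 1
C(R, s) = 729 (C(R, s) = (15 + 12)**2 = 27**2 = 729)
1/(H + C(x(-16), -8)) = 1/(1513539 + 729) = 1/1514268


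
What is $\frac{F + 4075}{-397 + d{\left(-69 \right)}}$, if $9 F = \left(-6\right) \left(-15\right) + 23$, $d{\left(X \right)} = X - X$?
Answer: $- \frac{36788}{3573} \approx -10.296$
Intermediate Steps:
$d{\left(X \right)} = 0$
$F = \frac{113}{9}$ ($F = \frac{\left(-6\right) \left(-15\right) + 23}{9} = \frac{90 + 23}{9} = \frac{1}{9} \cdot 113 = \frac{113}{9} \approx 12.556$)
$\frac{F + 4075}{-397 + d{\left(-69 \right)}} = \frac{\frac{113}{9} + 4075}{-397 + 0} = \frac{36788}{9 \left(-397\right)} = \frac{36788}{9} \left(- \frac{1}{397}\right) = - \frac{36788}{3573}$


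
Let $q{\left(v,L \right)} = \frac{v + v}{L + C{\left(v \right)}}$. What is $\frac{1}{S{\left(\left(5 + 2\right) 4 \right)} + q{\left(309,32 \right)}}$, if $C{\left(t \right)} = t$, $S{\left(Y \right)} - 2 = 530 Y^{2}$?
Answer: $\frac{341}{141693620} \approx 2.4066 \cdot 10^{-6}$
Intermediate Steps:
$S{\left(Y \right)} = 2 + 530 Y^{2}$
$q{\left(v,L \right)} = \frac{2 v}{L + v}$ ($q{\left(v,L \right)} = \frac{v + v}{L + v} = \frac{2 v}{L + v}$)
$\frac{1}{S{\left(\left(5 + 2\right) 4 \right)} + q{\left(309,32 \right)}} = \frac{1}{\left(2 + 530 \left(\left(5 + 2\right) 4\right)^{2}\right) + 2 \cdot 309 \frac{1}{32 + 309}} = \frac{1}{\left(2 + 530 \left(7 \cdot 4\right)^{2}\right) + 2 \cdot 309 \cdot \frac{1}{341}} = \frac{1}{\left(2 + 530 \cdot 28^{2}\right) + 2 \cdot 309 \cdot \frac{1}{341}} = \frac{1}{\left(2 + 530 \cdot 784\right) + \frac{618}{341}} = \frac{1}{\left(2 + 415520\right) + \frac{618}{341}} = \frac{1}{415522 + \frac{618}{341}} = \frac{1}{\frac{141693620}{341}} = \frac{341}{141693620}$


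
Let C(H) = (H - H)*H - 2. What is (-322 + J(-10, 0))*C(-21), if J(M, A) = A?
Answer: 644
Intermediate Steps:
C(H) = -2 (C(H) = 0*H - 2 = 0 - 2 = -2)
(-322 + J(-10, 0))*C(-21) = (-322 + 0)*(-2) = -322*(-2) = 644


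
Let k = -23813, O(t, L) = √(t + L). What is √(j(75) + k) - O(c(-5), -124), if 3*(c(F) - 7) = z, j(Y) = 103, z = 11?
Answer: I*(√23710 - 2*√255/3) ≈ 143.33*I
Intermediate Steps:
c(F) = 32/3 (c(F) = 7 + (⅓)*11 = 7 + 11/3 = 32/3)
O(t, L) = √(L + t)
√(j(75) + k) - O(c(-5), -124) = √(103 - 23813) - √(-124 + 32/3) = √(-23710) - √(-340/3) = I*√23710 - 2*I*√255/3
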